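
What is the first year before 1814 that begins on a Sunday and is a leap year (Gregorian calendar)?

1804

Jan 1 advances by 2 weekdays after a leap year and by 1 after a common year.
1814: Jan 1 is Saturday.
1813: Friday
1812: Wednesday (leap)
1811: Tuesday
1810: Monday
1809: Sunday
1808: Friday (leap)
1807: Thursday
1806: Wednesday
1805: Tuesday
1804: Sunday (leap)
1804 begins on a Sunday and is a leap year.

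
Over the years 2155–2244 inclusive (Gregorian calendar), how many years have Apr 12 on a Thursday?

Track Apr 12's weekday year by year (advancing +1, or +2 across a Feb 29):
  2155: Sat  2156: Mon (+2)  2157: Tue (+1)  2158: Wed (+1)  2159: Thu (+1) ✓
  2160: Sat (+2)  2161: Sun (+1)  2162: Mon (+1)  2163: Tue (+1)  2164: Thu (+2) ✓
  2165: Fri (+1)  2166: Sat (+1)  2167: Sun (+1)  2168: Tue (+2)  … (62 more years) …
  2231: Tue (+1)  2232: Thu (+2) ✓  2233: Fri (+1)  2234: Sat (+1)  2235: Sun (+1)
  2236: Tue (+2)  2237: Wed (+1)  2238: Thu (+1) ✓  2239: Fri (+1)  2240: Sun (+2)
  2241: Mon (+1)  2242: Tue (+1)  2243: Wed (+1)  2244: Fri (+2)
Thursday years: 2159, 2164, 2170, 2181, 2187, 2192, 2198, 2204, 2210, 2221, 2227, 2232, 2238 — 13 in total.

13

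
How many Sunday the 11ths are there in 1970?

Check the 11th of each month of 1970: Jan 11: Sun, Feb 11: Wed, Mar 11: Wed, Apr 11: Sat, May 11: Mon, Jun 11: Thu, Jul 11: Sat, Aug 11: Tue, Sep 11: Fri, Oct 11: Sun, Nov 11: Wed, Dec 11: Fri.
Sunday occurs in January, October — 2 months.

2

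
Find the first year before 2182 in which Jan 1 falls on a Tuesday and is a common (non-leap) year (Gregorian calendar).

Jan 1 advances by 2 weekdays after a leap year and by 1 after a common year.
2182: Jan 1 is Tuesday.
2181: Monday
2180: Saturday (leap)
2179: Friday
2178: Thursday
2177: Wednesday
2176: Monday (leap)
2175: Sunday
2174: Saturday
2173: Friday
2172: Wednesday (leap)
2171: Tuesday
2171 begins on a Tuesday and is a common year.

2171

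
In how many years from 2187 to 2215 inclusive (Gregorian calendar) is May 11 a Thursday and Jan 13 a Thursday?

Check each year's weekday for May 11 and Jan 13:
  2187: Fri/Sat  2188: Sun/Sun  2189: Mon/Tue  2190: Tue/Wed  2191: Wed/Thu  2192: Fri/Fri  2193: Sat/Sun  2194: Sun/Mon  2195: Mon/Tue  2196: Wed/Wed  2197: Thu/Fri  2198: Fri/Sat  2199: Sat/Sun  2200: Sun/Mon  2201: Mon/Tue  2202: Tue/Wed  2203: Wed/Thu  2204: Fri/Fri  2205: Sat/Sun  2206: Sun/Mon  2207: Mon/Tue  2208: Wed/Wed  2209: Thu/Fri  2210: Fri/Sat  2211: Sat/Sun  2212: Mon/Mon  2213: Tue/Wed  2214: Wed/Thu  2215: Thu/Fri
Both conditions hold in: no year — 0.

0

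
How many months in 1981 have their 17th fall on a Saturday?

2

Check the 17th of each month of 1981: Jan 17: Sat, Feb 17: Tue, Mar 17: Tue, Apr 17: Fri, May 17: Sun, Jun 17: Wed, Jul 17: Fri, Aug 17: Mon, Sep 17: Thu, Oct 17: Sat, Nov 17: Tue, Dec 17: Thu.
Saturday occurs in January, October — 2 months.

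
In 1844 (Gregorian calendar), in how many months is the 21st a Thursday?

Check the 21st of each month of 1844: Jan 21: Sun, Feb 21: Wed, Mar 21: Thu, Apr 21: Sun, May 21: Tue, Jun 21: Fri, Jul 21: Sun, Aug 21: Wed, Sep 21: Sat, Oct 21: Mon, Nov 21: Thu, Dec 21: Sat.
Thursday occurs in March, November — 2 months.

2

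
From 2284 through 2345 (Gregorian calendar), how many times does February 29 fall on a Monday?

Leap years in 2284–2345: 15 of them.
Feb 29 weekday advances by 5 (mod 7) from one leap year to the next four years later (or differs when a century non-leap intervenes).
Leap-day weekdays: 2284:Fri 2288:Wed 2292:Mon✓ 2296:Sat 2304:Mon✓ 2308:Sat 2312:Thu 2316:Tue 2320:Sun 2324:Fri 2328:Wed 2332:Mon✓ 2336:Sat 2340:Thu 2344:Tue
Monday: 2292, 2304, 2332 → 3.

3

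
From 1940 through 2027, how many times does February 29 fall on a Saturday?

3

Leap years in 1940–2027: 22 of them.
Feb 29 weekday advances by 5 (mod 7) from one leap year to the next four years later (or differs when a century non-leap intervenes).
Leap-day weekdays: 1940:Thu 1944:Tue 1948:Sun 1952:Fri 1956:Wed 1960:Mon 1964:Sat✓ 1968:Thu 1972:Tue 1976:Sun 1980:Fri 1984:Wed 1988:Mon 1992:Sat✓ 1996:Thu 2000:Tue 2004:Sun 2008:Fri 2012:Wed 2016:Mon 2020:Sat✓ 2024:Thu
Saturday: 1964, 1992, 2020 → 3.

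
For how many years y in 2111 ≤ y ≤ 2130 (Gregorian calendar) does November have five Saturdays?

November has 30 days; it has five Saturdays when Saturday falls among the first (month-length − 28) days — i.e. when November 1 is one of Saturday/Friday.
November 1 by year: 2111:Sun 2112:Tue 2113:Wed 2114:Thu 2115:Fri✓ 2116:Sun 2117:Mon 2118:Tue 2119:Wed 2120:Fri✓ 2121:Sat✓ 2122:Sun 2123:Mon 2124:Wed 2125:Thu 2126:Fri✓ 2127:Sat✓ 2128:Mon 2129:Tue 2130:Wed
Years with five Saturdays: 2115, 2120, 2121, 2126, 2127 → 5.

5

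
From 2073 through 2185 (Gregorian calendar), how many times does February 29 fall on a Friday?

4

Leap years in 2073–2185: 27 of them.
Feb 29 weekday advances by 5 (mod 7) from one leap year to the next four years later (or differs when a century non-leap intervenes).
Leap-day weekdays: 2076:Sat 2080:Thu 2084:Tue 2088:Sun 2092:Fri✓ 2096:Wed 2104:Fri✓ 2108:Wed 2112:Mon 2116:Sat 2120:Thu 2124:Tue 2128:Sun 2132:Fri✓ 2136:Wed 2140:Mon 2144:Sat 2148:Thu 2152:Tue 2156:Sun 2160:Fri✓ 2164:Wed 2168:Mon 2172:Sat 2176:Thu 2180:Tue 2184:Sun
Friday: 2092, 2104, 2132, 2160 → 4.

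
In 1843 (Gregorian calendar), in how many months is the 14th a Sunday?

1

Check the 14th of each month of 1843: Jan 14: Sat, Feb 14: Tue, Mar 14: Tue, Apr 14: Fri, May 14: Sun, Jun 14: Wed, Jul 14: Fri, Aug 14: Mon, Sep 14: Thu, Oct 14: Sat, Nov 14: Tue, Dec 14: Thu.
Sunday occurs in May — 1 month.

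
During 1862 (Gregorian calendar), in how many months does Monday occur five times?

A month of length L has five Mondays iff its first Monday is on day ≤ L−28 (so day 1–3 in a 31-day month, 1–2 in a 30-day month, day 1 in a leap February).
Checking each month of 1862: Jan starts Wed (31d); Feb starts Sat (28d); Mar starts Sat (31d) ✓; Apr starts Tue (30d); May starts Thu (31d); Jun starts Sun (30d) ✓; Jul starts Tue (31d); Aug starts Fri (31d); Sep starts Mon (30d) ✓; Oct starts Wed (31d); Nov starts Sat (30d); Dec starts Mon (31d) ✓.
Five-Monday months: March, June, September, December → 4.

4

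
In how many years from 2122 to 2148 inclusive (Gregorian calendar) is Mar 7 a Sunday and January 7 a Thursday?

3

Check each year's weekday for Mar 7 and January 7:
  2122: Sat/Wed  2123: Sun/Thu ✓  2124: Tue/Fri  2125: Wed/Sun  2126: Thu/Mon  2127: Fri/Tue  2128: Sun/Wed  2129: Mon/Fri  2130: Tue/Sat  2131: Wed/Sun  2132: Fri/Mon  2133: Sat/Wed  2134: Sun/Thu ✓  2135: Mon/Fri  2136: Wed/Sat  2137: Thu/Mon  2138: Fri/Tue  2139: Sat/Wed  2140: Mon/Thu  2141: Tue/Sat  2142: Wed/Sun  2143: Thu/Mon  2144: Sat/Tue  2145: Sun/Thu ✓  2146: Mon/Fri  2147: Tue/Sat  2148: Thu/Sun
Both conditions hold in: 2123, 2134, 2145 — 3.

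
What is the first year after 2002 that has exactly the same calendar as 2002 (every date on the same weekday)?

Two years share a calendar iff Jan 1 falls on the same weekday and both are leap or both are common. 2002: Jan 1 is Tuesday, common year.
2003: Jan 1 Wednesday, common
2004: Jan 1 Thursday, leap
2005: Jan 1 Saturday, common
2006: Jan 1 Sunday, common
2007: Jan 1 Monday, common
2008: Jan 1 Tuesday, leap
2009: Jan 1 Thursday, common
2010: Jan 1 Friday, common
2011: Jan 1 Saturday, common
2012: Jan 1 Sunday, leap
2013: Jan 1 Tuesday, common
2013 matches on both conditions.

2013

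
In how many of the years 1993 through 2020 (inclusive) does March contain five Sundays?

12

March has 31 days; it has five Sundays when Sunday falls among the first (month-length − 28) days — i.e. when March 1 is one of Sunday/Saturday/Friday.
March 1 by year: 1993:Mon 1994:Tue 1995:Wed 1996:Fri✓ 1997:Sat✓ 1998:Sun✓ 1999:Mon 2000:Wed 2001:Thu 2002:Fri✓ 2003:Sat✓ 2004:Mon 2005:Tue 2006:Wed 2007:Thu 2008:Sat✓ 2009:Sun✓ 2010:Mon 2011:Tue 2012:Thu 2013:Fri✓ 2014:Sat✓ 2015:Sun✓ 2016:Tue 2017:Wed 2018:Thu 2019:Fri✓ 2020:Sun✓
Years with five Sundays: 1996, 1997, 1998, 2002, 2003, 2008, 2009, 2013, 2014, 2015, 2019, 2020 → 12.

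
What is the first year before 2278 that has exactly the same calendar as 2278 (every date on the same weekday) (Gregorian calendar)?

2267

Two years share a calendar iff Jan 1 falls on the same weekday and both are leap or both are common. 2278: Jan 1 is Tuesday, common year.
2277: Jan 1 Monday, common
2276: Jan 1 Saturday, leap
2275: Jan 1 Friday, common
2274: Jan 1 Thursday, common
2273: Jan 1 Wednesday, common
2272: Jan 1 Monday, leap
2271: Jan 1 Sunday, common
2270: Jan 1 Saturday, common
2269: Jan 1 Friday, common
2268: Jan 1 Wednesday, leap
2267: Jan 1 Tuesday, common
2267 matches on both conditions.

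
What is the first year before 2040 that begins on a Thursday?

2037

Jan 1 advances by 2 weekdays after a leap year and by 1 after a common year.
2040: Jan 1 is Sunday (leap).
2039: Saturday
2038: Friday
2037: Thursday
2037 begins on a Thursday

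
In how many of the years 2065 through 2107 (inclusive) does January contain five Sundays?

20

January has 31 days; it has five Sundays when Sunday falls among the first (month-length − 28) days — i.e. when January 1 is one of Sunday/Saturday/Friday.
January 1 by year: 2065:Thu 2066:Fri✓ 2067:Sat✓ 2068:Sun✓ 2069:Tue 2070:Wed 2071:Thu 2072:Fri✓ 2073:Sun✓ 2074:Mon 2075:Tue 2076:Wed 2077:Fri✓ 2078:Sat✓ 2079:Sun✓ …(13 more)… 2093:Thu 2094:Fri✓ 2095:Sat✓ 2096:Sun✓ 2097:Tue 2098:Wed 2099:Thu 2100:Fri✓ 2101:Sat✓ 2102:Sun✓ 2103:Mon 2104:Tue 2105:Thu 2106:Fri✓ 2107:Sat✓
Years with five Sundays: 2066, 2067, 2068, 2072, 2073, 2077, 2078, 2079, 2083, 2084, 2089, 2090, 2094, 2095, 2096, 2100, 2101, 2102, 2106, 2107 → 20.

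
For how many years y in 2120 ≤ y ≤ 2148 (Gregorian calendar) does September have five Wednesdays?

September has 30 days; it has five Wednesdays when Wednesday falls among the first (month-length − 28) days — i.e. when September 1 is one of Wednesday/Tuesday.
September 1 by year: 2120:Sun 2121:Mon 2122:Tue✓ 2123:Wed✓ 2124:Fri 2125:Sat 2126:Sun 2127:Mon 2128:Wed✓ 2129:Thu 2130:Fri 2131:Sat 2132:Mon 2133:Tue✓ 2134:Wed✓ 2135:Thu 2136:Sat 2137:Sun 2138:Mon 2139:Tue✓ 2140:Thu 2141:Fri 2142:Sat 2143:Sun 2144:Tue✓ 2145:Wed✓ 2146:Thu 2147:Fri 2148:Sun
Years with five Wednesdays: 2122, 2123, 2128, 2133, 2134, 2139, 2144, 2145 → 8.

8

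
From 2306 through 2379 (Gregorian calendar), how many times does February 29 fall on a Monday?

2

Leap years in 2306–2379: 18 of them.
Feb 29 weekday advances by 5 (mod 7) from one leap year to the next four years later (or differs when a century non-leap intervenes).
Leap-day weekdays: 2308:Sat 2312:Thu 2316:Tue 2320:Sun 2324:Fri 2328:Wed 2332:Mon✓ 2336:Sat 2340:Thu 2344:Tue 2348:Sun 2352:Fri 2356:Wed 2360:Mon✓ 2364:Sat 2368:Thu 2372:Tue 2376:Sun
Monday: 2332, 2360 → 2.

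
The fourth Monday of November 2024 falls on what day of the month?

25

November 1, 2024 is a Friday, so the first Monday is the 4th.
The fourth Monday is 4 + 21 = 25.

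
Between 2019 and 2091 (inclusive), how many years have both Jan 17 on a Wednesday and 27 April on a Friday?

8

Check each year's weekday for Jan 17 and 27 April:
  2019: Thu/Sat  2020: Fri/Mon  2021: Sun/Tue  2022: Mon/Wed  2023: Tue/Thu  2024: Wed/Sat  2025: Fri/Sun  2026: Sat/Mon  2027: Sun/Tue  2028: Mon/Thu  2029: Wed/Fri ✓  2030: Thu/Sat  2031: Fri/Sun  2032: Sat/Tue  …(45 more)…  2078: Mon/Wed  2079: Tue/Thu  2080: Wed/Sat  2081: Fri/Sun  2082: Sat/Mon  2083: Sun/Tue  2084: Mon/Thu  2085: Wed/Fri ✓  2086: Thu/Sat  2087: Fri/Sun  2088: Sat/Tue  2089: Mon/Wed  2090: Tue/Thu  2091: Wed/Fri ✓
Both conditions hold in: 2029, 2035, 2046, 2057, 2063, 2074, 2085, 2091 — 8.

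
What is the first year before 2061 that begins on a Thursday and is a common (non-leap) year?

Jan 1 advances by 2 weekdays after a leap year and by 1 after a common year.
2061: Jan 1 is Saturday.
2060: Thursday (leap)
2059: Wednesday
2058: Tuesday
2057: Monday
2056: Saturday (leap)
2055: Friday
2054: Thursday
2054 begins on a Thursday and is a common year.

2054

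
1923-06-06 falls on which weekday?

Wednesday

January 1, 1923 is a Monday.
June 6 is day 157 of the year, i.e. 156 days after Jan 1.
156 mod 7 = 2, so advance 2 weekdays from Monday: Wednesday.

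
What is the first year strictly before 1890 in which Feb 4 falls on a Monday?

1889

From one year to the next, a fixed date's weekday advances by 1, or by 2 when a Feb 29 lies between the two dates.
1890: February 4 is Tuesday.
1889: Monday (−1)
Feb 4 falls on a Monday in 1889.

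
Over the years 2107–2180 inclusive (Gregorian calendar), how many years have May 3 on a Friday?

Track May 3's weekday year by year (advancing +1, or +2 across a Feb 29):
  2107: Tue  2108: Thu (+2)  2109: Fri (+1) ✓  2110: Sat (+1)  2111: Sun (+1)
  2112: Tue (+2)  2113: Wed (+1)  2114: Thu (+1)  2115: Fri (+1) ✓  2116: Sun (+2)
  2117: Mon (+1)  2118: Tue (+1)  2119: Wed (+1)  2120: Fri (+2) ✓  … (46 more years) …
  2167: Sun (+1)  2168: Tue (+2)  2169: Wed (+1)  2170: Thu (+1)  2171: Fri (+1) ✓
  2172: Sun (+2)  2173: Mon (+1)  2174: Tue (+1)  2175: Wed (+1)  2176: Fri (+2) ✓
  2177: Sat (+1)  2178: Sun (+1)  2179: Mon (+1)  2180: Wed (+2)
Friday years: 2109, 2115, 2120, 2126, 2137, 2143, 2148, 2154, 2165, 2171, 2176 — 11 in total.

11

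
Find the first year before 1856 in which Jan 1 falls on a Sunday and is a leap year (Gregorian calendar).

Jan 1 advances by 2 weekdays after a leap year and by 1 after a common year.
1856: Jan 1 is Tuesday (leap).
1855: Monday
1854: Sunday
1853: Saturday
1852: Thursday (leap)
1851: Wednesday
1850: Tuesday
1849: Monday
1848: Saturday (leap)
1847: Friday
1846: Thursday
1845: Wednesday
1844: Monday (leap)
1843: Sunday
1842: Saturday
1841: Friday
1840: Wednesday (leap)
1839: Tuesday
1838: Monday
1837: Sunday
1836: Friday (leap)
1835: Thursday
1834: Wednesday
1833: Tuesday
1832: Sunday (leap)
1832 begins on a Sunday and is a leap year.

1832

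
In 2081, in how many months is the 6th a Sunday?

2

Check the 6th of each month of 2081: Jan 6: Mon, Feb 6: Thu, Mar 6: Thu, Apr 6: Sun, May 6: Tue, Jun 6: Fri, Jul 6: Sun, Aug 6: Wed, Sep 6: Sat, Oct 6: Mon, Nov 6: Thu, Dec 6: Sat.
Sunday occurs in April, July — 2 months.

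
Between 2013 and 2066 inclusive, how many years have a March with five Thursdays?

March has 31 days; it has five Thursdays when Thursday falls among the first (month-length − 28) days — i.e. when March 1 is one of Thursday/Wednesday/Tuesday.
March 1 by year: 2013:Fri 2014:Sat 2015:Sun 2016:Tue✓ 2017:Wed✓ 2018:Thu✓ 2019:Fri 2020:Sun 2021:Mon 2022:Tue✓ 2023:Wed✓ 2024:Fri 2025:Sat 2026:Sun 2027:Mon …(24 more)… 2052:Fri 2053:Sat 2054:Sun 2055:Mon 2056:Wed✓ 2057:Thu✓ 2058:Fri 2059:Sat 2060:Mon 2061:Tue✓ 2062:Wed✓ 2063:Thu✓ 2064:Sat 2065:Sun 2066:Mon
Years with five Thursdays: 2016, 2017, 2018, 2022, 2023, 2028, 2029, 2033, 2034, 2035, 2039, 2040, 2044, 2045, 2046, 2050, 2051, 2056, 2057, 2061, 2062, 2063 → 22.

22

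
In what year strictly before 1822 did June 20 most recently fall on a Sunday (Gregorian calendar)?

1819

From one year to the next, a fixed date's weekday advances by 1, or by 2 when a Feb 29 lies between the two dates.
1822: June 20 is Thursday.
1821: Wednesday (−1)
1820: Tuesday (−1)
1819: Sunday (−2)
June 20 falls on a Sunday in 1819.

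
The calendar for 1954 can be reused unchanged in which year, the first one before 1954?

Two years share a calendar iff Jan 1 falls on the same weekday and both are leap or both are common. 1954: Jan 1 is Friday, common year.
1953: Jan 1 Thursday, common
1952: Jan 1 Tuesday, leap
1951: Jan 1 Monday, common
1950: Jan 1 Sunday, common
1949: Jan 1 Saturday, common
1948: Jan 1 Thursday, leap
1947: Jan 1 Wednesday, common
1946: Jan 1 Tuesday, common
1945: Jan 1 Monday, common
1944: Jan 1 Saturday, leap
1943: Jan 1 Friday, common
1943 matches on both conditions.

1943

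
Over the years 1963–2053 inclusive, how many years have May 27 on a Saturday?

Track May 27's weekday year by year (advancing +1, or +2 across a Feb 29):
  1963: Mon  1964: Wed (+2)  1965: Thu (+1)  1966: Fri (+1)  1967: Sat (+1) ✓
  1968: Mon (+2)  1969: Tue (+1)  1970: Wed (+1)  1971: Thu (+1)  1972: Sat (+2) ✓
  1973: Sun (+1)  1974: Mon (+1)  1975: Tue (+1)  1976: Thu (+2)  … (63 more years) …
  2040: Sun (+2)  2041: Mon (+1)  2042: Tue (+1)  2043: Wed (+1)  2044: Fri (+2)
  2045: Sat (+1) ✓  2046: Sun (+1)  2047: Mon (+1)  2048: Wed (+2)  2049: Thu (+1)
  2050: Fri (+1)  2051: Sat (+1) ✓  2052: Mon (+2)  2053: Tue (+1)
Saturday years: 1967, 1972, 1978, 1989, 1995, 2000, 2006, 2017, 2023, 2028, 2034, 2045, 2051 — 13 in total.

13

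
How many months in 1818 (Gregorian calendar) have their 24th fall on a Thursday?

Check the 24th of each month of 1818: Jan 24: Sat, Feb 24: Tue, Mar 24: Tue, Apr 24: Fri, May 24: Sun, Jun 24: Wed, Jul 24: Fri, Aug 24: Mon, Sep 24: Thu, Oct 24: Sat, Nov 24: Tue, Dec 24: Thu.
Thursday occurs in September, December — 2 months.

2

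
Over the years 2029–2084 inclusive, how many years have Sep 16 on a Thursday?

8

Track Sep 16's weekday year by year (advancing +1, or +2 across a Feb 29):
  2029: Sun  2030: Mon (+1)  2031: Tue (+1)  2032: Thu (+2) ✓  2033: Fri (+1)
  2034: Sat (+1)  2035: Sun (+1)  2036: Tue (+2)  2037: Wed (+1)  2038: Thu (+1) ✓
  2039: Fri (+1)  2040: Sun (+2)  2041: Mon (+1)  2042: Tue (+1)  … (28 more years) …
  2071: Wed (+1)  2072: Fri (+2)  2073: Sat (+1)  2074: Sun (+1)  2075: Mon (+1)
  2076: Wed (+2)  2077: Thu (+1) ✓  2078: Fri (+1)  2079: Sat (+1)  2080: Mon (+2)
  2081: Tue (+1)  2082: Wed (+1)  2083: Thu (+1) ✓  2084: Sat (+2)
Thursday years: 2032, 2038, 2049, 2055, 2060, 2066, 2077, 2083 — 8 in total.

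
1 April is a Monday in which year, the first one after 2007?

From one year to the next, a fixed date's weekday advances by 1, or by 2 when a Feb 29 lies between the two dates.
2007: April 1 is Sunday.
2008: Tuesday (+2)
2009: Wednesday (+1)
2010: Thursday (+1)
2011: Friday (+1)
2012: Sunday (+2)
2013: Monday (+1)
1 April falls on a Monday in 2013.

2013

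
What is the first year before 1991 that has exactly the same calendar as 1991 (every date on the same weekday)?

Two years share a calendar iff Jan 1 falls on the same weekday and both are leap or both are common. 1991: Jan 1 is Tuesday, common year.
1990: Jan 1 Monday, common
1989: Jan 1 Sunday, common
1988: Jan 1 Friday, leap
1987: Jan 1 Thursday, common
1986: Jan 1 Wednesday, common
1985: Jan 1 Tuesday, common
1985 matches on both conditions.

1985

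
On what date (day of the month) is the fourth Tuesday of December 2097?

24

December 1, 2097 is a Sunday, so the first Tuesday is the 3rd.
The fourth Tuesday is 3 + 21 = 24.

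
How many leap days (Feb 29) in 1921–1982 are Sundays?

2

Leap years in 1921–1982: 15 of them.
Feb 29 weekday advances by 5 (mod 7) from one leap year to the next four years later (or differs when a century non-leap intervenes).
Leap-day weekdays: 1924:Fri 1928:Wed 1932:Mon 1936:Sat 1940:Thu 1944:Tue 1948:Sun✓ 1952:Fri 1956:Wed 1960:Mon 1964:Sat 1968:Thu 1972:Tue 1976:Sun✓ 1980:Fri
Sunday: 1948, 1976 → 2.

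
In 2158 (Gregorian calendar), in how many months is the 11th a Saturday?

Check the 11th of each month of 2158: Jan 11: Wed, Feb 11: Sat, Mar 11: Sat, Apr 11: Tue, May 11: Thu, Jun 11: Sun, Jul 11: Tue, Aug 11: Fri, Sep 11: Mon, Oct 11: Wed, Nov 11: Sat, Dec 11: Mon.
Saturday occurs in February, March, November — 3 months.

3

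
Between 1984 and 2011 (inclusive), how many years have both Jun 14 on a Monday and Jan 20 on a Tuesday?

1

Check each year's weekday for Jun 14 and Jan 20:
  1984: Thu/Fri  1985: Fri/Sun  1986: Sat/Mon  1987: Sun/Tue  1988: Tue/Wed  1989: Wed/Fri  1990: Thu/Sat  1991: Fri/Sun  1992: Sun/Mon  1993: Mon/Wed  1994: Tue/Thu  1995: Wed/Fri  1996: Fri/Sat  1997: Sat/Mon  1998: Sun/Tue  1999: Mon/Wed  2000: Wed/Thu  2001: Thu/Sat  2002: Fri/Sun  2003: Sat/Mon  2004: Mon/Tue ✓  2005: Tue/Thu  2006: Wed/Fri  2007: Thu/Sat  2008: Sat/Sun  2009: Sun/Tue  2010: Mon/Wed  2011: Tue/Thu
Both conditions hold in: 2004 — 1.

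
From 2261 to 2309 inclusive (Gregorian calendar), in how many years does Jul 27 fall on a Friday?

7

Track Jul 27's weekday year by year (advancing +1, or +2 across a Feb 29):
  2261: Sat  2262: Sun (+1)  2263: Mon (+1)  2264: Wed (+2)  2265: Thu (+1)
  2266: Fri (+1) ✓  2267: Sat (+1)  2268: Mon (+2)  2269: Tue (+1)  2270: Wed (+1)
  2271: Thu (+1)  2272: Sat (+2)  2273: Sun (+1)  2274: Mon (+1)  … (21 more years) …
  2296: Mon (+2)  2297: Tue (+1)  2298: Wed (+1)  2299: Thu (+1)  2300: Fri (+1) ✓
  2301: Sat (+1)  2302: Sun (+1)  2303: Mon (+1)  2304: Wed (+2)  2305: Thu (+1)
  2306: Fri (+1) ✓  2307: Sat (+1)  2308: Mon (+2)  2309: Tue (+1)
Friday years: 2266, 2277, 2283, 2288, 2294, 2300, 2306 — 7 in total.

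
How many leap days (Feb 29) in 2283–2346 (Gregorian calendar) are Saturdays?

3

Leap years in 2283–2346: 15 of them.
Feb 29 weekday advances by 5 (mod 7) from one leap year to the next four years later (or differs when a century non-leap intervenes).
Leap-day weekdays: 2284:Fri 2288:Wed 2292:Mon 2296:Sat✓ 2304:Mon 2308:Sat✓ 2312:Thu 2316:Tue 2320:Sun 2324:Fri 2328:Wed 2332:Mon 2336:Sat✓ 2340:Thu 2344:Tue
Saturday: 2296, 2308, 2336 → 3.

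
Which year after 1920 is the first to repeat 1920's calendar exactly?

Two years share a calendar iff Jan 1 falls on the same weekday and both are leap or both are common. 1920: Jan 1 is Thursday, leap year.
1921: Jan 1 Saturday, common
1922: Jan 1 Sunday, common
1923: Jan 1 Monday, common
1924: Jan 1 Tuesday, leap
1925: Jan 1 Thursday, common
1926: Jan 1 Friday, common
1927: Jan 1 Saturday, common
1928: Jan 1 Sunday, leap
1929: Jan 1 Tuesday, common
1930: Jan 1 Wednesday, common
1931: Jan 1 Thursday, common
1932: Jan 1 Friday, leap
1933: Jan 1 Sunday, common
1934: Jan 1 Monday, common
1935: Jan 1 Tuesday, common
1936: Jan 1 Wednesday, leap
1937: Jan 1 Friday, common
1938: Jan 1 Saturday, common
1939: Jan 1 Sunday, common
1940: Jan 1 Monday, leap
1941: Jan 1 Wednesday, common
1942: Jan 1 Thursday, common
1943: Jan 1 Friday, common
1944: Jan 1 Saturday, leap
1945: Jan 1 Monday, common
1946: Jan 1 Tuesday, common
1947: Jan 1 Wednesday, common
1948: Jan 1 Thursday, leap
1948 matches on both conditions.

1948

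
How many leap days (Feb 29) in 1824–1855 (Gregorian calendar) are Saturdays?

Leap years in 1824–1855: 8 of them.
Feb 29 weekday advances by 5 (mod 7) from one leap year to the next four years later (or differs when a century non-leap intervenes).
Leap-day weekdays: 1824:Sun 1828:Fri 1832:Wed 1836:Mon 1840:Sat✓ 1844:Thu 1848:Tue 1852:Sun
Saturday: 1840 → 1.

1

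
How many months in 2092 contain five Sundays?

4

A month of length L has five Sundays iff its first Sunday is on day ≤ L−28 (so day 1–3 in a 31-day month, 1–2 in a 30-day month, day 1 in a leap February).
Checking each month of 2092: Jan starts Tue (31d); Feb starts Fri (29d); Mar starts Sat (31d) ✓; Apr starts Tue (30d); May starts Thu (31d); Jun starts Sun (30d) ✓; Jul starts Tue (31d); Aug starts Fri (31d) ✓; Sep starts Mon (30d); Oct starts Wed (31d); Nov starts Sat (30d) ✓; Dec starts Mon (31d).
Five-Sunday months: March, June, August, November → 4.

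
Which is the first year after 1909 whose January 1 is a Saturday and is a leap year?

1916

Jan 1 advances by 2 weekdays after a leap year and by 1 after a common year.
1909: Jan 1 is Friday.
1910: Saturday
1911: Sunday
1912: Monday (leap)
1913: Wednesday
1914: Thursday
1915: Friday
1916: Saturday (leap)
1916 begins on a Saturday and is a leap year.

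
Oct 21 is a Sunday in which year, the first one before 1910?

1906

From one year to the next, a fixed date's weekday advances by 1, or by 2 when a Feb 29 lies between the two dates.
1910: October 21 is Friday.
1909: Thursday (−1)
1908: Wednesday (−1)
1907: Monday (−2)
1906: Sunday (−1)
Oct 21 falls on a Sunday in 1906.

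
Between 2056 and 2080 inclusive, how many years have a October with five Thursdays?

October has 31 days; it has five Thursdays when Thursday falls among the first (month-length − 28) days — i.e. when October 1 is one of Thursday/Wednesday/Tuesday.
October 1 by year: 2056:Sun 2057:Mon 2058:Tue✓ 2059:Wed✓ 2060:Fri 2061:Sat 2062:Sun 2063:Mon 2064:Wed✓ 2065:Thu✓ 2066:Fri 2067:Sat 2068:Mon 2069:Tue✓ 2070:Wed✓ 2071:Thu✓ 2072:Sat 2073:Sun 2074:Mon 2075:Tue✓ 2076:Thu✓ 2077:Fri 2078:Sat 2079:Sun 2080:Tue✓
Years with five Thursdays: 2058, 2059, 2064, 2065, 2069, 2070, 2071, 2075, 2076, 2080 → 10.

10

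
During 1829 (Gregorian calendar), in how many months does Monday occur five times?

4

A month of length L has five Mondays iff its first Monday is on day ≤ L−28 (so day 1–3 in a 31-day month, 1–2 in a 30-day month, day 1 in a leap February).
Checking each month of 1829: Jan starts Thu (31d); Feb starts Sun (28d); Mar starts Sun (31d) ✓; Apr starts Wed (30d); May starts Fri (31d); Jun starts Mon (30d) ✓; Jul starts Wed (31d); Aug starts Sat (31d) ✓; Sep starts Tue (30d); Oct starts Thu (31d); Nov starts Sun (30d) ✓; Dec starts Tue (31d).
Five-Monday months: March, June, August, November → 4.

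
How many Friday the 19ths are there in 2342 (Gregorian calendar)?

1

Check the 19th of each month of 2342: Jan 19: Mon, Feb 19: Thu, Mar 19: Thu, Apr 19: Sun, May 19: Tue, Jun 19: Fri, Jul 19: Sun, Aug 19: Wed, Sep 19: Sat, Oct 19: Mon, Nov 19: Thu, Dec 19: Sat.
Friday occurs in June — 1 month.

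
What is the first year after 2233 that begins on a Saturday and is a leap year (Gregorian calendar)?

2248

Jan 1 advances by 2 weekdays after a leap year and by 1 after a common year.
2233: Jan 1 is Tuesday.
2234: Wednesday
2235: Thursday
2236: Friday (leap)
2237: Sunday
2238: Monday
2239: Tuesday
2240: Wednesday (leap)
2241: Friday
2242: Saturday
2243: Sunday
2244: Monday (leap)
2245: Wednesday
2246: Thursday
2247: Friday
2248: Saturday (leap)
2248 begins on a Saturday and is a leap year.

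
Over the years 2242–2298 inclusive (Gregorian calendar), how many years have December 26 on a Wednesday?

Track December 26's weekday year by year (advancing +1, or +2 across a Feb 29):
  2242: Mon  2243: Tue (+1)  2244: Thu (+2)  2245: Fri (+1)  2246: Sat (+1)
  2247: Sun (+1)  2248: Tue (+2)  2249: Wed (+1) ✓  2250: Thu (+1)  2251: Fri (+1)
  2252: Sun (+2)  2253: Mon (+1)  2254: Tue (+1)  2255: Wed (+1) ✓  … (29 more years) …
  2285: Sat (+1)  2286: Sun (+1)  2287: Mon (+1)  2288: Wed (+2) ✓  2289: Thu (+1)
  2290: Fri (+1)  2291: Sat (+1)  2292: Mon (+2)  2293: Tue (+1)  2294: Wed (+1) ✓
  2295: Thu (+1)  2296: Sat (+2)  2297: Sun (+1)  2298: Mon (+1)
Wednesday years: 2249, 2255, 2260, 2266, 2277, 2283, 2288, 2294 — 8 in total.

8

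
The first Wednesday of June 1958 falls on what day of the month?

4

June 1, 1958 is a Sunday, so the first Wednesday is the 4th.
The first Wednesday is 4 + 0 = 4.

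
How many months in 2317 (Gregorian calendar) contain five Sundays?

A month of length L has five Sundays iff its first Sunday is on day ≤ L−28 (so day 1–3 in a 31-day month, 1–2 in a 30-day month, day 1 in a leap February).
Checking each month of 2317: Jan starts Mon (31d); Feb starts Thu (28d); Mar starts Thu (31d); Apr starts Sun (30d) ✓; May starts Tue (31d); Jun starts Fri (30d); Jul starts Sun (31d) ✓; Aug starts Wed (31d); Sep starts Sat (30d) ✓; Oct starts Mon (31d); Nov starts Thu (30d); Dec starts Sat (31d) ✓.
Five-Sunday months: April, July, September, December → 4.

4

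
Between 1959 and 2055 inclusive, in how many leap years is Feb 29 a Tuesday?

Leap years in 1959–2055: 24 of them.
Feb 29 weekday advances by 5 (mod 7) from one leap year to the next four years later (or differs when a century non-leap intervenes).
Leap-day weekdays: 1960:Mon 1964:Sat 1968:Thu 1972:Tue✓ 1976:Sun 1980:Fri 1984:Wed 1988:Mon 1992:Sat 1996:Thu 2000:Tue✓ 2004:Sun 2008:Fri 2012:Wed 2016:Mon 2020:Sat 2024:Thu 2028:Tue✓ 2032:Sun 2036:Fri 2040:Wed 2044:Mon 2048:Sat 2052:Thu
Tuesday: 1972, 2000, 2028 → 3.

3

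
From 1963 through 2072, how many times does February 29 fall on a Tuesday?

Leap years in 1963–2072: 28 of them.
Feb 29 weekday advances by 5 (mod 7) from one leap year to the next four years later (or differs when a century non-leap intervenes).
Leap-day weekdays: 1964:Sat 1968:Thu 1972:Tue✓ 1976:Sun 1980:Fri 1984:Wed 1988:Mon 1992:Sat 1996:Thu 2000:Tue✓ 2004:Sun 2008:Fri 2012:Wed 2016:Mon 2020:Sat 2024:Thu 2028:Tue✓ 2032:Sun 2036:Fri 2040:Wed 2044:Mon 2048:Sat 2052:Thu 2056:Tue✓ 2060:Sun 2064:Fri 2068:Wed 2072:Mon
Tuesday: 1972, 2000, 2028, 2056 → 4.

4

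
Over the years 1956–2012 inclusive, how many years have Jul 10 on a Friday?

8

Track Jul 10's weekday year by year (advancing +1, or +2 across a Feb 29):
  1956: Tue  1957: Wed (+1)  1958: Thu (+1)  1959: Fri (+1) ✓  1960: Sun (+2)
  1961: Mon (+1)  1962: Tue (+1)  1963: Wed (+1)  1964: Fri (+2) ✓  1965: Sat (+1)
  1966: Sun (+1)  1967: Mon (+1)  1968: Wed (+2)  1969: Thu (+1)  … (29 more years) …
  1999: Sat (+1)  2000: Mon (+2)  2001: Tue (+1)  2002: Wed (+1)  2003: Thu (+1)
  2004: Sat (+2)  2005: Sun (+1)  2006: Mon (+1)  2007: Tue (+1)  2008: Thu (+2)
  2009: Fri (+1) ✓  2010: Sat (+1)  2011: Sun (+1)  2012: Tue (+2)
Friday years: 1959, 1964, 1970, 1981, 1987, 1992, 1998, 2009 — 8 in total.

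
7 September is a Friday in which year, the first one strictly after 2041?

From one year to the next, a fixed date's weekday advances by 1, or by 2 when a Feb 29 lies between the two dates.
2041: September 7 is Saturday.
2042: Sunday (+1)
2043: Monday (+1)
2044: Wednesday (+2)
2045: Thursday (+1)
2046: Friday (+1)
7 September falls on a Friday in 2046.

2046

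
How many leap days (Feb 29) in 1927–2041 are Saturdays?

Leap years in 1927–2041: 29 of them.
Feb 29 weekday advances by 5 (mod 7) from one leap year to the next four years later (or differs when a century non-leap intervenes).
Leap-day weekdays: 1928:Wed 1932:Mon 1936:Sat✓ 1940:Thu 1944:Tue 1948:Sun 1952:Fri 1956:Wed 1960:Mon 1964:Sat✓ 1968:Thu 1972:Tue 1976:Sun …(3 more)… 1992:Sat✓ 1996:Thu 2000:Tue 2004:Sun 2008:Fri 2012:Wed 2016:Mon 2020:Sat✓ 2024:Thu 2028:Tue 2032:Sun 2036:Fri 2040:Wed
Saturday: 1936, 1964, 1992, 2020 → 4.

4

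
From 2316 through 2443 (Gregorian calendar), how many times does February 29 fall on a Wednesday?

Leap years in 2316–2443: 32 of them.
Feb 29 weekday advances by 5 (mod 7) from one leap year to the next four years later (or differs when a century non-leap intervenes).
Leap-day weekdays: 2316:Tue 2320:Sun 2324:Fri 2328:Wed✓ 2332:Mon 2336:Sat 2340:Thu 2344:Tue 2348:Sun 2352:Fri 2356:Wed✓ 2360:Mon 2364:Sat …(6 more)… 2392:Sat 2396:Thu 2400:Tue 2404:Sun 2408:Fri 2412:Wed✓ 2416:Mon 2420:Sat 2424:Thu 2428:Tue 2432:Sun 2436:Fri 2440:Wed✓
Wednesday: 2328, 2356, 2384, 2412, 2440 → 5.

5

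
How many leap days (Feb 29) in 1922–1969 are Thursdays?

2

Leap years in 1922–1969: 12 of them.
Feb 29 weekday advances by 5 (mod 7) from one leap year to the next four years later (or differs when a century non-leap intervenes).
Leap-day weekdays: 1924:Fri 1928:Wed 1932:Mon 1936:Sat 1940:Thu✓ 1944:Tue 1948:Sun 1952:Fri 1956:Wed 1960:Mon 1964:Sat 1968:Thu✓
Thursday: 1940, 1968 → 2.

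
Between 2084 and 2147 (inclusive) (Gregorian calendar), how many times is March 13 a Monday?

9

Track March 13's weekday year by year (advancing +1, or +2 across a Feb 29):
  2084: Mon ✓  2085: Tue (+1)  2086: Wed (+1)  2087: Thu (+1)  2088: Sat (+2)
  2089: Sun (+1)  2090: Mon (+1) ✓  2091: Tue (+1)  2092: Thu (+2)  2093: Fri (+1)
  2094: Sat (+1)  2095: Sun (+1)  2096: Tue (+2)  2097: Wed (+1)  … (36 more years) …
  2134: Sat (+1)  2135: Sun (+1)  2136: Tue (+2)  2137: Wed (+1)  2138: Thu (+1)
  2139: Fri (+1)  2140: Sun (+2)  2141: Mon (+1) ✓  2142: Tue (+1)  2143: Wed (+1)
  2144: Fri (+2)  2145: Sat (+1)  2146: Sun (+1)  2147: Mon (+1) ✓
Monday years: 2084, 2090, 2102, 2113, 2119, 2124, 2130, 2141, 2147 — 9 in total.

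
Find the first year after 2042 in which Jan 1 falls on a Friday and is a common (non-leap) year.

2049

Jan 1 advances by 2 weekdays after a leap year and by 1 after a common year.
2042: Jan 1 is Wednesday.
2043: Thursday
2044: Friday (leap)
2045: Sunday
2046: Monday
2047: Tuesday
2048: Wednesday (leap)
2049: Friday
2049 begins on a Friday and is a common year.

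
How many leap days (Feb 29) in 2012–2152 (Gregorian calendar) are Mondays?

Leap years in 2012–2152: 35 of them.
Feb 29 weekday advances by 5 (mod 7) from one leap year to the next four years later (or differs when a century non-leap intervenes).
Leap-day weekdays: 2012:Wed 2016:Mon✓ 2020:Sat 2024:Thu 2028:Tue 2032:Sun 2036:Fri 2040:Wed 2044:Mon✓ 2048:Sat 2052:Thu 2056:Tue 2060:Sun …(9 more)… 2104:Fri 2108:Wed 2112:Mon✓ 2116:Sat 2120:Thu 2124:Tue 2128:Sun 2132:Fri 2136:Wed 2140:Mon✓ 2144:Sat 2148:Thu 2152:Tue
Monday: 2016, 2044, 2072, 2112, 2140 → 5.

5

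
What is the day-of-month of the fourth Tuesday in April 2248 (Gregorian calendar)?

25

April 1, 2248 is a Saturday, so the first Tuesday is the 4th.
The fourth Tuesday is 4 + 21 = 25.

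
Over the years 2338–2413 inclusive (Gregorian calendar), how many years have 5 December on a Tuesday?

11

Track 5 December's weekday year by year (advancing +1, or +2 across a Feb 29):
  2338: Mon  2339: Tue (+1) ✓  2340: Thu (+2)  2341: Fri (+1)  2342: Sat (+1)
  2343: Sun (+1)  2344: Tue (+2) ✓  2345: Wed (+1)  2346: Thu (+1)  2347: Fri (+1)
  2348: Sun (+2)  2349: Mon (+1)  2350: Tue (+1) ✓  2351: Wed (+1)  … (48 more years) …
  2400: Tue (+2) ✓  2401: Wed (+1)  2402: Thu (+1)  2403: Fri (+1)  2404: Sun (+2)
  2405: Mon (+1)  2406: Tue (+1) ✓  2407: Wed (+1)  2408: Fri (+2)  2409: Sat (+1)
  2410: Sun (+1)  2411: Mon (+1)  2412: Wed (+2)  2413: Thu (+1)
Tuesday years: 2339, 2344, 2350, 2361, 2367, 2372, 2378, 2389, 2395, 2400, 2406 — 11 in total.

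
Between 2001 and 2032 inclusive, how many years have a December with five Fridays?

December has 31 days; it has five Fridays when Friday falls among the first (month-length − 28) days — i.e. when December 1 is one of Friday/Thursday/Wednesday.
December 1 by year: 2001:Sat 2002:Sun 2003:Mon 2004:Wed✓ 2005:Thu✓ 2006:Fri✓ 2007:Sat 2008:Mon 2009:Tue 2010:Wed✓ 2011:Thu✓ 2012:Sat 2013:Sun 2014:Mon 2015:Tue 2016:Thu✓ 2017:Fri✓ 2018:Sat 2019:Sun 2020:Tue 2021:Wed✓ 2022:Thu✓ 2023:Fri✓ 2024:Sun 2025:Mon 2026:Tue 2027:Wed✓ 2028:Fri✓ 2029:Sat 2030:Sun 2031:Mon 2032:Wed✓
Years with five Fridays: 2004, 2005, 2006, 2010, 2011, 2016, 2017, 2021, 2022, 2023, 2027, 2028, 2032 → 13.

13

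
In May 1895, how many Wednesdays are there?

May 1895 has 31 days and begins on Wednesday.
The first Wednesday is May 1.
Wednesdays fall on 1, 8, 15, 22, 29 — that's 5.

5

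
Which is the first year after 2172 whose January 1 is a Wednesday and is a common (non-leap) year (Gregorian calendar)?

Jan 1 advances by 2 weekdays after a leap year and by 1 after a common year.
2172: Jan 1 is Wednesday (leap).
2173: Friday
2174: Saturday
2175: Sunday
2176: Monday (leap)
2177: Wednesday
2177 begins on a Wednesday and is a common year.

2177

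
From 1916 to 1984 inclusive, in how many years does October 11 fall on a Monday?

10

Track October 11's weekday year by year (advancing +1, or +2 across a Feb 29):
  1916: Wed  1917: Thu (+1)  1918: Fri (+1)  1919: Sat (+1)  1920: Mon (+2) ✓
  1921: Tue (+1)  1922: Wed (+1)  1923: Thu (+1)  1924: Sat (+2)  1925: Sun (+1)
  1926: Mon (+1) ✓  1927: Tue (+1)  1928: Thu (+2)  1929: Fri (+1)  … (41 more years) …
  1971: Mon (+1) ✓  1972: Wed (+2)  1973: Thu (+1)  1974: Fri (+1)  1975: Sat (+1)
  1976: Mon (+2) ✓  1977: Tue (+1)  1978: Wed (+1)  1979: Thu (+1)  1980: Sat (+2)
  1981: Sun (+1)  1982: Mon (+1) ✓  1983: Tue (+1)  1984: Thu (+2)
Monday years: 1920, 1926, 1937, 1943, 1948, 1954, 1965, 1971, 1976, 1982 — 10 in total.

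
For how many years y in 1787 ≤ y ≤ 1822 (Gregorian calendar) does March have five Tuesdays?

15

March has 31 days; it has five Tuesdays when Tuesday falls among the first (month-length − 28) days — i.e. when March 1 is one of Tuesday/Monday/Sunday.
March 1 by year: 1787:Thu 1788:Sat 1789:Sun✓ 1790:Mon✓ 1791:Tue✓ 1792:Thu 1793:Fri 1794:Sat 1795:Sun✓ 1796:Tue✓ 1797:Wed 1798:Thu 1799:Fri 1800:Sat 1801:Sun✓ …(6 more)… 1808:Tue✓ 1809:Wed 1810:Thu 1811:Fri 1812:Sun✓ 1813:Mon✓ 1814:Tue✓ 1815:Wed 1816:Fri 1817:Sat 1818:Sun✓ 1819:Mon✓ 1820:Wed 1821:Thu 1822:Fri
Years with five Tuesdays: 1789, 1790, 1791, 1795, 1796, 1801, 1802, 1803, 1807, 1808, 1812, 1813, 1814, 1818, 1819 → 15.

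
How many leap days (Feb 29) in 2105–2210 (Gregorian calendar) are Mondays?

Leap years in 2105–2210: 25 of them.
Feb 29 weekday advances by 5 (mod 7) from one leap year to the next four years later (or differs when a century non-leap intervenes).
Leap-day weekdays: 2108:Wed 2112:Mon✓ 2116:Sat 2120:Thu 2124:Tue 2128:Sun 2132:Fri 2136:Wed 2140:Mon✓ 2144:Sat 2148:Thu 2152:Tue 2156:Sun 2160:Fri 2164:Wed 2168:Mon✓ 2172:Sat 2176:Thu 2180:Tue 2184:Sun 2188:Fri 2192:Wed 2196:Mon✓ 2204:Wed 2208:Mon✓
Monday: 2112, 2140, 2168, 2196, 2208 → 5.

5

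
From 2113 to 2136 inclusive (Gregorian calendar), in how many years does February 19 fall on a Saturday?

Track February 19's weekday year by year (advancing +1, or +2 across a Feb 29):
  2113: Sun  2114: Mon (+1)  2115: Tue (+1)  2116: Wed (+1)  2117: Fri (+2)
  2118: Sat (+1) ✓  2119: Sun (+1)  2120: Mon (+1)  2121: Wed (+2)  2122: Thu (+1)
  2123: Fri (+1)  2124: Sat (+1) ✓  2125: Mon (+2)  2126: Tue (+1)  2127: Wed (+1)
  2128: Thu (+1)  2129: Sat (+2) ✓  2130: Sun (+1)  2131: Mon (+1)  2132: Tue (+1)
  2133: Thu (+2)  2134: Fri (+1)  2135: Sat (+1) ✓  2136: Sun (+1)
Saturday years: 2118, 2124, 2129, 2135 — 4 in total.

4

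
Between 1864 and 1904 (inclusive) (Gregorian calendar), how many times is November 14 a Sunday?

Track November 14's weekday year by year (advancing +1, or +2 across a Feb 29):
  1864: Mon  1865: Tue (+1)  1866: Wed (+1)  1867: Thu (+1)  1868: Sat (+2)
  1869: Sun (+1) ✓  1870: Mon (+1)  1871: Tue (+1)  1872: Thu (+2)  1873: Fri (+1)
  1874: Sat (+1)  1875: Sun (+1) ✓  1876: Tue (+2)  1877: Wed (+1)  … (13 more years) …
  1891: Sat (+1)  1892: Mon (+2)  1893: Tue (+1)  1894: Wed (+1)  1895: Thu (+1)
  1896: Sat (+2)  1897: Sun (+1) ✓  1898: Mon (+1)  1899: Tue (+1)  1900: Wed (+1)
  1901: Thu (+1)  1902: Fri (+1)  1903: Sat (+1)  1904: Mon (+2)
Sunday years: 1869, 1875, 1880, 1886, 1897 — 5 in total.

5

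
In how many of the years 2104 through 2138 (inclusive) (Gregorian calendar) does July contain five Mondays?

14

July has 31 days; it has five Mondays when Monday falls among the first (month-length − 28) days — i.e. when July 1 is one of Monday/Sunday/Saturday.
July 1 by year: 2104:Tue 2105:Wed 2106:Thu 2107:Fri 2108:Sun✓ 2109:Mon✓ 2110:Tue 2111:Wed 2112:Fri 2113:Sat✓ 2114:Sun✓ 2115:Mon✓ 2116:Wed 2117:Thu 2118:Fri …(5 more)… 2124:Sat✓ 2125:Sun✓ 2126:Mon✓ 2127:Tue 2128:Thu 2129:Fri 2130:Sat✓ 2131:Sun✓ 2132:Tue 2133:Wed 2134:Thu 2135:Fri 2136:Sun✓ 2137:Mon✓ 2138:Tue
Years with five Mondays: 2108, 2109, 2113, 2114, 2115, 2119, 2120, 2124, 2125, 2126, 2130, 2131, 2136, 2137 → 14.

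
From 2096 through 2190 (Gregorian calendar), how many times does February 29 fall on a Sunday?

Leap years in 2096–2190: 23 of them.
Feb 29 weekday advances by 5 (mod 7) from one leap year to the next four years later (or differs when a century non-leap intervenes).
Leap-day weekdays: 2096:Wed 2104:Fri 2108:Wed 2112:Mon 2116:Sat 2120:Thu 2124:Tue 2128:Sun✓ 2132:Fri 2136:Wed 2140:Mon 2144:Sat 2148:Thu 2152:Tue 2156:Sun✓ 2160:Fri 2164:Wed 2168:Mon 2172:Sat 2176:Thu 2180:Tue 2184:Sun✓ 2188:Fri
Sunday: 2128, 2156, 2184 → 3.

3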